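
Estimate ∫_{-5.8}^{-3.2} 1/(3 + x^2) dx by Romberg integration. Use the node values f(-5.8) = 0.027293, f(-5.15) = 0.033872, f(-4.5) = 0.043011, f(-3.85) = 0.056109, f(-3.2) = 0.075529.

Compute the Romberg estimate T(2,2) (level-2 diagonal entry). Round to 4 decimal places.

T(0,0) (trapezoid, 1 panel, h=2.6000): 0.133669
T(1,0) (trapezoid, 2 panels, h=1.3000): 0.122749
T(2,0) (trapezoid, 4 panels, h=0.6500): 0.119862
T(1,1) = 0.122749 + (0.122749 − 0.133669)/3 = 0.119109
T(2,1) = 0.119862 + (0.119862 − 0.122749)/3 = 0.118900
T(2,2) = 0.118900 + (0.118900 − 0.119109)/15 = 0.118886

0.1189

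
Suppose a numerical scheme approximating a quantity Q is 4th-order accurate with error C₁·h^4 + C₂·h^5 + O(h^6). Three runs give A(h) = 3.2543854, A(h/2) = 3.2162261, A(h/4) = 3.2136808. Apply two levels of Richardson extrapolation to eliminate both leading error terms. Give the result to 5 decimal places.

First eliminate the h^4 term (factor 2^4 = 16):
  B₁ = (16·3.2162261 − 3.2543854)/15 = 3.2136821
  B₂ = (16·3.2136808 − 3.2162261)/15 = 3.2135111
Then eliminate the h^5 term (factor 2^5 = 32):
  (32·3.2135111 − 3.2136821)/31 = 3.2135056

3.21351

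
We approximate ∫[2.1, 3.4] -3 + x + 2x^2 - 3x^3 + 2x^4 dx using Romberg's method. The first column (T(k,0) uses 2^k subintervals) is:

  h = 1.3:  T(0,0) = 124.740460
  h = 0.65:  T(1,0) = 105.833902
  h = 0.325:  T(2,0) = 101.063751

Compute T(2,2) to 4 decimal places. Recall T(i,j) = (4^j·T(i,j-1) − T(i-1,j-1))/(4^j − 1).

99.4698

T(1,1) = (4·105.833902 − 124.740460) / 3 = 99.531716
T(2,1) = (4·101.063751 − 105.833902) / 3 = 99.473701
T(2,2) = (16·99.473701 − 99.531716) / 15 = 99.469833
(Column j=1 coincides with Simpson's rule on the same nodes.)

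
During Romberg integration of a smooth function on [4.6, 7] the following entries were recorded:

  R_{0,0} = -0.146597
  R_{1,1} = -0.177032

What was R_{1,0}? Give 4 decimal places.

From R_{1,1} = (4·R_{1,0} − R_{0,0})/3, solve for R_{1,0}:
4·R_{1,0} = 3·(-0.177032) + (-0.146597) = -0.677693
R_{1,0} = -0.169423

-0.1694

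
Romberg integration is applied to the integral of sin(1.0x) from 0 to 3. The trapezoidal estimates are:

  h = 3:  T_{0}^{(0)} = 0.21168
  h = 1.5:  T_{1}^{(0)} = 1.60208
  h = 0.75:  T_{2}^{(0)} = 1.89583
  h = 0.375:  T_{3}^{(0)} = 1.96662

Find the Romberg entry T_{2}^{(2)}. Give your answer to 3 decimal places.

1.989

Richardson extrapolation on the trapezoidal column (denominator 4−1=3):
T_{1}^{(1)} = (4·1.60208 − 0.21168) / 3 = 2.06555
T_{2}^{(1)} = (4·1.89583 − 1.60208) / 3 = 1.99375
T_{2}^{(2)} = (16·1.99375 − 2.06555) / 15 = 1.98896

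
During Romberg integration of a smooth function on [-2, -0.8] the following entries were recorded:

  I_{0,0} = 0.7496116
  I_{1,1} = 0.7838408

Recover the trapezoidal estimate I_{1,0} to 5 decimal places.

0.77528

From I_{1,1} = (4·I_{1,0} − I_{0,0})/3, solve for I_{1,0}:
4·I_{1,0} = 3·0.7838408 + 0.7496116 = 3.1011340
I_{1,0} = 0.7752835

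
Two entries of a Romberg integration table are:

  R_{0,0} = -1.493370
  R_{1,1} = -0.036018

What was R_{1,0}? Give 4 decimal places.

From R_{1,1} = (4·R_{1,0} − R_{0,0})/3, solve for R_{1,0}:
4·R_{1,0} = 3·(-0.036018) + (-1.493370) = -1.601424
R_{1,0} = -0.400356

-0.4004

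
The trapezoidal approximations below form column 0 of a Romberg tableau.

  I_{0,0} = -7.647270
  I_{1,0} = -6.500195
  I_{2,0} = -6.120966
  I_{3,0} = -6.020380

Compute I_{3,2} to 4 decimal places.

-5.9863

I_{2,1} = (4·(-6.120966) − (-6.500195)) / 3 = -5.994556
I_{3,1} = (4·(-6.020380) − (-6.120966)) / 3 = -5.986851
I_{3,2} = -5.986851 + (-5.986851 − (-5.994556))/15 = -5.986337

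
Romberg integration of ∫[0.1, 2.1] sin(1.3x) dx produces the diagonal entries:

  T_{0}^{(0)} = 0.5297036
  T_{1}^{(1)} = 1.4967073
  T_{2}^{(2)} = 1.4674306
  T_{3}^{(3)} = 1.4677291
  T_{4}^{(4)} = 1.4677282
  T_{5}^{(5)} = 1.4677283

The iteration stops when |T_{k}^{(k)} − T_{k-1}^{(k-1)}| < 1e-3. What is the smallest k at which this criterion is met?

|T_{1}^{(1)} − T_{0}^{(0)}| = 0.9670037 ≥ 1e-3
|T_{2}^{(2)} − T_{1}^{(1)}| = 0.0292767 ≥ 1e-3
|T_{3}^{(3)} − T_{2}^{(2)}| = 0.0002985 < 1e-3

k = 3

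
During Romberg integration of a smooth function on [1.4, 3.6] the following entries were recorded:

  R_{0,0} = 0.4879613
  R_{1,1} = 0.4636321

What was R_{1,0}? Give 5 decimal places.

0.46971

From R_{1,1} = (4·R_{1,0} − R_{0,0})/3, solve for R_{1,0}:
4·R_{1,0} = 3·0.4636321 + 0.4879613 = 1.8788576
R_{1,0} = 0.4697144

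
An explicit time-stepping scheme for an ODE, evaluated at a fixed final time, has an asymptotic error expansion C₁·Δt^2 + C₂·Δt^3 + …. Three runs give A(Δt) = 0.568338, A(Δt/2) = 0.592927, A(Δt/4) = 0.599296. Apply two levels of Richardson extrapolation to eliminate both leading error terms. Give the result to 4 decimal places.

0.6015

First eliminate the Δt^2 term (factor 2^2 = 4):
  B₁ = (4·0.592927 − 0.568338)/3 = 0.601123
  B₂ = (4·0.599296 − 0.592927)/3 = 0.601419
Then eliminate the Δt^3 term (factor 2^3 = 8):
  (8·0.601419 − 0.601123)/7 = 0.601461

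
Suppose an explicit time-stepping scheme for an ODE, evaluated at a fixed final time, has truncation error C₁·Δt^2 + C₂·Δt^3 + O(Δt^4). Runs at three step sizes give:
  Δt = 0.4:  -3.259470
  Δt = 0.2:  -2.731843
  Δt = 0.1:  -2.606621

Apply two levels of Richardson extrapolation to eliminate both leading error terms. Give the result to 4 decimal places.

First eliminate the Δt^2 term (factor 2^2 = 4):
  B₁ = (4·(-2.731843) − (-3.259470))/3 = -2.555967
  B₂ = (4·(-2.606621) − (-2.731843))/3 = -2.564880
Then eliminate the Δt^3 term (factor 2^3 = 8):
  (8·(-2.564880) − (-2.555967))/7 = -2.566153

-2.5662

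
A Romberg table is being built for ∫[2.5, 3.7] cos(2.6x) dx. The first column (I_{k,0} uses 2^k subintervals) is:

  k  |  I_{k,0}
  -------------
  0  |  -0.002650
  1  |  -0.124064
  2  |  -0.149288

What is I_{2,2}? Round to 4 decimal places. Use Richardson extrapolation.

-0.1572

I_{1,1} = -0.124064 + (-0.124064 − (-0.002650))/3 = -0.164535
I_{2,1} = -0.149288 + (-0.149288 − (-0.124064))/3 = -0.157696
I_{2,2} = (16·(-0.157696) − (-0.164535)) / 15 = -0.157240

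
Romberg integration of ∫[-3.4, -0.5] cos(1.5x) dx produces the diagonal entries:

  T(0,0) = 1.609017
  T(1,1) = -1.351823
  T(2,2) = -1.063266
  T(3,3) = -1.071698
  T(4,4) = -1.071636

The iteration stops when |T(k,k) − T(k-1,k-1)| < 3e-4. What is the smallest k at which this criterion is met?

|T(1,1) − T(0,0)| = 2.960840 ≥ 3e-4
|T(2,2) − T(1,1)| = 0.288557 ≥ 3e-4
|T(3,3) − T(2,2)| = 0.008432 ≥ 3e-4
|T(4,4) − T(3,3)| = 0.000062 < 3e-4

k = 4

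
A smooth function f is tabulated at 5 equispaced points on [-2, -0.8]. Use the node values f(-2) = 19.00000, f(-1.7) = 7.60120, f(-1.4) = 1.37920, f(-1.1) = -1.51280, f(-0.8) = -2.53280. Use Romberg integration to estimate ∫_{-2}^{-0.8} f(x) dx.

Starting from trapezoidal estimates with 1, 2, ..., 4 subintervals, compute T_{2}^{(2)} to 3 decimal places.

4.355

T_{0}^{(0)} (trapezoid, 1 panel, h=1.2000): 9.88032
T_{1}^{(0)} (trapezoid, 2 panels, h=0.6000): 5.76768
T_{2}^{(0)} (trapezoid, 4 panels, h=0.3000): 4.71036
T_{1}^{(1)} = 5.76768 + (5.76768 − 9.88032)/3 = 4.39680
T_{2}^{(1)} = 4.71036 + (4.71036 − 5.76768)/3 = 4.35792
T_{2}^{(2)} = 4.35792 + (4.35792 − 4.39680)/15 = 4.35533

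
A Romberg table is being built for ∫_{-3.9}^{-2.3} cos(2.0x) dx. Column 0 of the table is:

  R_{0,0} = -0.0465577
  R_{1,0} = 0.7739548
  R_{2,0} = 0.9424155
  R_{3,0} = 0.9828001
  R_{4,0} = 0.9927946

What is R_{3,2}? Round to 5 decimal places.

0.99611

R_{2,1} = (4·0.9424155 − 0.7739548) / 3 = 0.9985691
R_{3,1} = (4·0.9828001 − 0.9424155) / 3 = 0.9962616
R_{3,2} = 0.9962616 + (0.9962616 − 0.9985691)/15 = 0.9961078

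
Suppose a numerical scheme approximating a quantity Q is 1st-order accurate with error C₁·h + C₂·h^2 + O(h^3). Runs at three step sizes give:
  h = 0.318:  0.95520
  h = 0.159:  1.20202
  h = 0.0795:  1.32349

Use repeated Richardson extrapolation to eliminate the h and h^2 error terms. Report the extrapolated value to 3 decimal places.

First eliminate the h term (factor 2^1 = 2):
  B₁ = (2·1.20202 − 0.95520)/1 = 1.44884
  B₂ = (2·1.32349 − 1.20202)/1 = 1.44496
Then eliminate the h^2 term (factor 2^2 = 4):
  (4·1.44496 − 1.44884)/3 = 1.44367

1.444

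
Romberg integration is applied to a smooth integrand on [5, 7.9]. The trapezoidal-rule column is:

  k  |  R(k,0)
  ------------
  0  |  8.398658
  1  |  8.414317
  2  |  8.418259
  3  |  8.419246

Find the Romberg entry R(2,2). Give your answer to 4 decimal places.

Richardson extrapolation on the trapezoidal column (denominator 4−1=3):
R(1,1) = (4·8.414317 − 8.398658) / 3 = 8.419537
R(2,1) = 8.418259 + (8.418259 − 8.414317)/3 = 8.419573
R(2,2) = 8.419573 + (8.419573 − 8.419537)/15 = 8.419575
(Column j=1 coincides with Simpson's rule on the same nodes.)

8.4196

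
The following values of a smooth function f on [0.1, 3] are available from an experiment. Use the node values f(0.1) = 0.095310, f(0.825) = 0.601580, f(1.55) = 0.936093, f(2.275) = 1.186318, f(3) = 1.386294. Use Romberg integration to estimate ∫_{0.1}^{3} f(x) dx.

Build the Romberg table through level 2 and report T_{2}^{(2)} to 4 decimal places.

2.5397

T_{0}^{(0)} (trapezoid, 1 panel, h=2.9000): 2.148326
T_{1}^{(0)} (trapezoid, 2 panels, h=1.4500): 2.431498
T_{2}^{(0)} (trapezoid, 4 panels, h=0.7250): 2.511975
T_{1}^{(1)} = 2.431498 + (2.431498 − 2.148326)/3 = 2.525889
T_{2}^{(1)} = 2.511975 + (2.511975 − 2.431498)/3 = 2.538801
T_{2}^{(2)} = 2.538801 + (2.538801 − 2.525889)/15 = 2.539662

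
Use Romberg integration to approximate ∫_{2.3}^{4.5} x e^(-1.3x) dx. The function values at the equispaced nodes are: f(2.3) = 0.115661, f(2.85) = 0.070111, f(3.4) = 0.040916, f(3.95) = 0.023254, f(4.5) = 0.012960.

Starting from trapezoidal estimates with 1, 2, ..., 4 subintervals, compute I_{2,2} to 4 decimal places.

I_{0,0} (trapezoid, 1 panel, h=2.2000): 0.141483
I_{1,0} (trapezoid, 2 panels, h=1.1000): 0.115749
I_{2,0} (trapezoid, 4 panels, h=0.5500): 0.109225
I_{1,1} = 0.115749 + (0.115749 − 0.141483)/3 = 0.107171
I_{2,1} = 0.109225 + (0.109225 − 0.115749)/3 = 0.107050
I_{2,2} = 0.107050 + (0.107050 − 0.107171)/15 = 0.107042

0.1070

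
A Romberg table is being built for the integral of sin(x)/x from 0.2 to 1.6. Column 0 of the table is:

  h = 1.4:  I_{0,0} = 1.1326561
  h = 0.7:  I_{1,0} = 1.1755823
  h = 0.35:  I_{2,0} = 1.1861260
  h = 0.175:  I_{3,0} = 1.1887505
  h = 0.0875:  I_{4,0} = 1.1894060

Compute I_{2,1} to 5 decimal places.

1.18964

Richardson extrapolation on the trapezoidal column (denominator 4−1=3):
I_{2,1} = (4·1.1861260 − 1.1755823) / 3 = 1.1896406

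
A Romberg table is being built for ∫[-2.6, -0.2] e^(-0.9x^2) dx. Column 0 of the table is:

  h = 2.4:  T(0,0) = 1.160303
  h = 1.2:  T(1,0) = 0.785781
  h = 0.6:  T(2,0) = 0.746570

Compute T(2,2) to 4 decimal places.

Richardson extrapolation on the trapezoidal column (denominator 4−1=3):
T(1,1) = 0.785781 + (0.785781 − 1.160303)/3 = 0.660940
T(2,1) = 0.746570 + (0.746570 − 0.785781)/3 = 0.733500
T(2,2) = (16·0.733500 − 0.660940) / 15 = 0.738337

0.7383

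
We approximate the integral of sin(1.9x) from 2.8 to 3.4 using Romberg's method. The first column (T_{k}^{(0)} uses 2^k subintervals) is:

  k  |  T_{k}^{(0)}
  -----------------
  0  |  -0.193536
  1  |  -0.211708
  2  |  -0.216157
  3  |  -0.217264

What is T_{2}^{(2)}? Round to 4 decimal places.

Richardson extrapolation on the trapezoidal column (denominator 4−1=3):
T_{1}^{(1)} = -0.211708 + (-0.211708 − (-0.193536))/3 = -0.217765
T_{2}^{(1)} = (4·(-0.216157) − (-0.211708)) / 3 = -0.217640
T_{2}^{(2)} = (16·(-0.217640) − (-0.217765)) / 15 = -0.217632

-0.2176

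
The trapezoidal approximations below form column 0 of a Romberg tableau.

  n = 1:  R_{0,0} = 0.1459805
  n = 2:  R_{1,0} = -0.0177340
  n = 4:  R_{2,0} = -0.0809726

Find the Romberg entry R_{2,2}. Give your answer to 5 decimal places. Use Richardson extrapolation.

-0.10404

Richardson extrapolation on the trapezoidal column (denominator 4−1=3):
R_{1,1} = (4·(-0.0177340) − 0.1459805) / 3 = -0.0723055
R_{2,1} = (4·(-0.0809726) − (-0.0177340)) / 3 = -0.1020521
R_{2,2} = (16·(-0.1020521) − (-0.0723055)) / 15 = -0.1040352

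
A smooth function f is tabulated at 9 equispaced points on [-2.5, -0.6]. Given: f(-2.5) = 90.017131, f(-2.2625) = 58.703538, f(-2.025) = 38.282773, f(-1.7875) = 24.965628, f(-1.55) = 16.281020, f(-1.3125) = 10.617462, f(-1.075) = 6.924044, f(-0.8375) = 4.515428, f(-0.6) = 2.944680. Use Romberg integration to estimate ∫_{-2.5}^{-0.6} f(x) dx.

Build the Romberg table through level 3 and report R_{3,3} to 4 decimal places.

R_{0,0} (trapezoid, 1 panel, h=1.9000): 88.313720
R_{1,0} (trapezoid, 2 panels, h=0.9500): 59.623829
R_{2,0} (trapezoid, 4 panels, h=0.4750): 51.285153
R_{3,0} (trapezoid, 8 panels, h=0.2375): 49.108065
R_{1,1} = 59.623829 + (59.623829 − 88.313720)/3 = 50.060532
R_{2,1} = 51.285153 + (51.285153 − 59.623829)/3 = 48.505594
R_{3,1} = 49.108065 + (49.108065 − 51.285153)/3 = 48.382369
R_{2,2} = 48.505594 + (48.505594 − 50.060532)/15 = 48.401931
R_{3,2} = 48.382369 + (48.382369 − 48.505594)/15 = 48.374154
R_{3,3} = 48.374154 + (48.374154 − 48.401931)/63 = 48.373713

48.3737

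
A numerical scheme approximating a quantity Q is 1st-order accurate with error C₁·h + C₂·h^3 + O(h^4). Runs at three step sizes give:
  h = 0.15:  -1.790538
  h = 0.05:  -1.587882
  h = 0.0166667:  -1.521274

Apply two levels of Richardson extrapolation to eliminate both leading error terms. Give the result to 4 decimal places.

-1.4880

First eliminate the h term (factor 3^1 = 3):
  B₁ = (3·(-1.587882) − (-1.790538))/2 = -1.486554
  B₂ = (3·(-1.521274) − (-1.587882))/2 = -1.487970
Then eliminate the h^3 term (factor 3^3 = 27):
  (27·(-1.487970) − (-1.486554))/26 = -1.488024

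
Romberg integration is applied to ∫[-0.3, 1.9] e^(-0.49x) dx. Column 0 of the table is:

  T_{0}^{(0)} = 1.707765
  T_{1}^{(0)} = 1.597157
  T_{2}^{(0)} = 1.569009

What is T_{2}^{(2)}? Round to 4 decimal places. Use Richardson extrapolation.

1.5596

T_{1}^{(1)} = (4·1.597157 − 1.707765) / 3 = 1.560288
T_{2}^{(1)} = 1.569009 + (1.569009 − 1.597157)/3 = 1.559626
T_{2}^{(2)} = 1.559626 + (1.559626 − 1.560288)/15 = 1.559582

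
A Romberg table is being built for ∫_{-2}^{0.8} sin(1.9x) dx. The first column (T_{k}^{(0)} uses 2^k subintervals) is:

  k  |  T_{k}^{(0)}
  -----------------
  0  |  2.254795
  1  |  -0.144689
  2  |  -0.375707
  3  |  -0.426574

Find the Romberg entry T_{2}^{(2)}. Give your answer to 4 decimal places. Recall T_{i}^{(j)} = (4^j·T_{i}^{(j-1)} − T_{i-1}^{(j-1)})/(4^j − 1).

-0.4199

Richardson extrapolation on the trapezoidal column (denominator 4−1=3):
T_{1}^{(1)} = (4·(-0.144689) − 2.254795) / 3 = -0.944517
T_{2}^{(1)} = -0.375707 + (-0.375707 − (-0.144689))/3 = -0.452713
T_{2}^{(2)} = (16·(-0.452713) − (-0.944517)) / 15 = -0.419926
(Column j=1 coincides with Simpson's rule on the same nodes.)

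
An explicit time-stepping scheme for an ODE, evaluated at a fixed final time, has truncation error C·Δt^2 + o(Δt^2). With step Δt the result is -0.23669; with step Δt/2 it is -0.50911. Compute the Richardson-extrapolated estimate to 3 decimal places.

Extrapolated value = (4·A(Δt/2) − A(Δt)) / (4 − 1)
= (4·(-0.50911) − (-0.23669)) / 3
= -1.79975 / 3 = -0.59992

-0.600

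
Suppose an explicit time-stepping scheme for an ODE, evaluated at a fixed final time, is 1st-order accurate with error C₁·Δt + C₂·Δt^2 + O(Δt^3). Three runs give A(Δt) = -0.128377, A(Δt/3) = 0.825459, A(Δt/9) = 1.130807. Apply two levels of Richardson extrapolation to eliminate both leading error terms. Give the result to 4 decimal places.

1.2811

First eliminate the Δt term (factor 3^1 = 3):
  B₁ = (3·0.825459 − (-0.128377))/2 = 1.302377
  B₂ = (3·1.130807 − 0.825459)/2 = 1.283481
Then eliminate the Δt^2 term (factor 3^2 = 9):
  (9·1.283481 − 1.302377)/8 = 1.281119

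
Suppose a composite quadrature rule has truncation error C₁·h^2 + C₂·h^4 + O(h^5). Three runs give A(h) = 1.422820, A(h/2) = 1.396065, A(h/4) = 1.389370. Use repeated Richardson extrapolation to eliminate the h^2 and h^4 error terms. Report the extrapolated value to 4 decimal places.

First eliminate the h^2 term (factor 2^2 = 4):
  B₁ = (4·1.396065 − 1.422820)/3 = 1.387147
  B₂ = (4·1.389370 − 1.396065)/3 = 1.387138
Then eliminate the h^4 term (factor 2^4 = 16):
  (16·1.387138 − 1.387147)/15 = 1.387137

1.3871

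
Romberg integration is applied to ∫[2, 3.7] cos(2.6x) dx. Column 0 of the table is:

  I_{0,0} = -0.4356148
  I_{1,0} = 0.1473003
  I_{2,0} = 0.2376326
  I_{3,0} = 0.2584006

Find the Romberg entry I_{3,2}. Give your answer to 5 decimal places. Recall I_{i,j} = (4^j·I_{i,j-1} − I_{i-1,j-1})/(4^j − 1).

I_{2,1} = (4·0.2376326 − 0.1473003) / 3 = 0.2677434
I_{3,1} = (4·0.2584006 − 0.2376326) / 3 = 0.2653233
I_{3,2} = (16·0.2653233 − 0.2677434) / 15 = 0.2651620

0.26516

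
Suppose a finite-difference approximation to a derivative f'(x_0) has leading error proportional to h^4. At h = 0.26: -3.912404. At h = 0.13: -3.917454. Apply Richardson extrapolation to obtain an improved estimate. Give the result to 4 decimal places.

-3.9178

Extrapolated value = (16·A(h/2) − A(h)) / (16 − 1)
= (16·(-3.917454) − (-3.912404)) / 15
= -58.766860 / 15 = -3.917791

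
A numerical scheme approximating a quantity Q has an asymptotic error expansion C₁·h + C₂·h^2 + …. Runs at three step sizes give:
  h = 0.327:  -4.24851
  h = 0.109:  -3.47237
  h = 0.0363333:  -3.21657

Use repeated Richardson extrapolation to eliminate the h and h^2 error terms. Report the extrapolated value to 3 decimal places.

First eliminate the h term (factor 3^1 = 3):
  B₁ = (3·(-3.47237) − (-4.24851))/2 = -3.08430
  B₂ = (3·(-3.21657) − (-3.47237))/2 = -3.08867
Then eliminate the h^2 term (factor 3^2 = 9):
  (9·(-3.08867) − (-3.08430))/8 = -3.08922

-3.089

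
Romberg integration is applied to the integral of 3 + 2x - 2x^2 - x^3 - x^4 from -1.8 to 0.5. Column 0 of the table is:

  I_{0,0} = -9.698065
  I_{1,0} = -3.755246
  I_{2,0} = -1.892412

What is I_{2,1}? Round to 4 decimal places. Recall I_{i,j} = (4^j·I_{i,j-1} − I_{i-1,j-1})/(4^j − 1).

I_{2,1} = (4·(-1.892412) − (-3.755246)) / 3 = -1.271467
(Column j=1 coincides with Simpson's rule on the same nodes.)

-1.2715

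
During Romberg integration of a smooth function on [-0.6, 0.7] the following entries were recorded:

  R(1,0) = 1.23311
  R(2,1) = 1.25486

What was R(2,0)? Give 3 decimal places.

From R(2,1) = (4·R(2,0) − R(1,0))/3, solve for R(2,0):
4·R(2,0) = 3·1.25486 + 1.23311 = 4.99769
R(2,0) = 1.24942

1.249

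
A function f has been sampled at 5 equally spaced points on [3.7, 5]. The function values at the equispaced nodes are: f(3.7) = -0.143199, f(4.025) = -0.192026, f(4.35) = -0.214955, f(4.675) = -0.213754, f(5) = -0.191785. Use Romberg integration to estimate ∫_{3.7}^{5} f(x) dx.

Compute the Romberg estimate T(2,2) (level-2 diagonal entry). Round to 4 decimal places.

-0.2587

T(0,0) (trapezoid, 1 panel, h=1.3000): -0.217740
T(1,0) (trapezoid, 2 panels, h=0.6500): -0.248591
T(2,0) (trapezoid, 4 panels, h=0.3250): -0.256174
T(1,1) = -0.248591 + (-0.248591 − (-0.217740))/3 = -0.258875
T(2,1) = -0.256174 + (-0.256174 − (-0.248591))/3 = -0.258702
T(2,2) = -0.258702 + (-0.258702 − (-0.258875))/15 = -0.258690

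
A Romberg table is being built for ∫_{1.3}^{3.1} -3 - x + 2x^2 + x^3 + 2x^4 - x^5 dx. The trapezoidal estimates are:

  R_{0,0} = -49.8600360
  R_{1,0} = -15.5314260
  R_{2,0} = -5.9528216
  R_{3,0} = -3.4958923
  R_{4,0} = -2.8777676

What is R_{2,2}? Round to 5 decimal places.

Richardson extrapolation on the trapezoidal column (denominator 4−1=3):
R_{1,1} = (4·(-15.5314260) − (-49.8600360)) / 3 = -4.0885560
R_{2,1} = (4·(-5.9528216) − (-15.5314260)) / 3 = -2.7599535
R_{2,2} = (16·(-2.7599535) − (-4.0885560)) / 15 = -2.6713800

-2.67138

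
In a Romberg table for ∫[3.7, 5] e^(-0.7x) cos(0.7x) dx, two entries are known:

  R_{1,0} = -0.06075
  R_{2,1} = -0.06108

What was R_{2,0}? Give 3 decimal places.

-0.061

From R_{2,1} = (4·R_{2,0} − R_{1,0})/3, solve for R_{2,0}:
4·R_{2,0} = 3·(-0.06108) + (-0.06075) = -0.24399
R_{2,0} = -0.06100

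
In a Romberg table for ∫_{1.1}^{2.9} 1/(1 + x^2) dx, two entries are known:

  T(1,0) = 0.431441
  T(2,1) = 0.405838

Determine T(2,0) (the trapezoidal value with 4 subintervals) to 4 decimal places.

0.4122

From T(2,1) = (4·T(2,0) − T(1,0))/3, solve for T(2,0):
4·T(2,0) = 3·0.405838 + 0.431441 = 1.648955
T(2,0) = 0.412239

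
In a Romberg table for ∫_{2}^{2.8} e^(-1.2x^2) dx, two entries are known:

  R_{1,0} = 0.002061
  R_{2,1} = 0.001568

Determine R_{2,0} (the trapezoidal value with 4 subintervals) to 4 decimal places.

From R_{2,1} = (4·R_{2,0} − R_{1,0})/3, solve for R_{2,0}:
4·R_{2,0} = 3·0.001568 + 0.002061 = 0.006765
R_{2,0} = 0.001691

0.0017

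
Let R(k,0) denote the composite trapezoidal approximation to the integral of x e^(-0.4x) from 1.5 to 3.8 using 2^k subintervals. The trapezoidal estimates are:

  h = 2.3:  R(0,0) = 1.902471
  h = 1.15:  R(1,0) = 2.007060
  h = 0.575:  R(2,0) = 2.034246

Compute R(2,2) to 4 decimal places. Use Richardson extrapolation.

Richardson extrapolation on the trapezoidal column (denominator 4−1=3):
R(1,1) = (4·2.007060 − 1.902471) / 3 = 2.041923
R(2,1) = 2.034246 + (2.034246 − 2.007060)/3 = 2.043308
R(2,2) = (16·2.043308 − 2.041923) / 15 = 2.043400

2.0434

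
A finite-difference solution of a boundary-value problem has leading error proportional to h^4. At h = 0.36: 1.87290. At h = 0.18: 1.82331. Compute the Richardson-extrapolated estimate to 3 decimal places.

The leading error scales as h^4; refining by a factor of 2 reduces it by 2^4 = 16.
Extrapolated value = (16·A(h/2) − A(h)) / (16 − 1)
= (16·1.82331 − 1.87290) / 15
= 27.30006 / 15 = 1.82000

1.820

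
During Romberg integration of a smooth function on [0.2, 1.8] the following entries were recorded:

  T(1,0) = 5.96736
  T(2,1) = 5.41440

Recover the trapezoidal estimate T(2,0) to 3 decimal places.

From T(2,1) = (4·T(2,0) − T(1,0))/3, solve for T(2,0):
4·T(2,0) = 3·5.41440 + 5.96736 = 22.21056
T(2,0) = 5.55264

5.553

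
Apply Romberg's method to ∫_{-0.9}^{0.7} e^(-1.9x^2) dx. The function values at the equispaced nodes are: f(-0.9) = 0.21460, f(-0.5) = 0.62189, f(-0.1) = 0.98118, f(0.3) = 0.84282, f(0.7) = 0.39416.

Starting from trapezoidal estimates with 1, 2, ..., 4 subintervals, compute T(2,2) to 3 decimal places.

1.118

T(0,0) (trapezoid, 1 panel, h=1.6000): 0.48701
T(1,0) (trapezoid, 2 panels, h=0.8000): 1.02845
T(2,0) (trapezoid, 4 panels, h=0.4000): 1.10011
T(1,1) = 1.02845 + (1.02845 − 0.48701)/3 = 1.20893
T(2,1) = 1.10011 + (1.10011 − 1.02845)/3 = 1.12400
T(2,2) = 1.12400 + (1.12400 − 1.20893)/15 = 1.11834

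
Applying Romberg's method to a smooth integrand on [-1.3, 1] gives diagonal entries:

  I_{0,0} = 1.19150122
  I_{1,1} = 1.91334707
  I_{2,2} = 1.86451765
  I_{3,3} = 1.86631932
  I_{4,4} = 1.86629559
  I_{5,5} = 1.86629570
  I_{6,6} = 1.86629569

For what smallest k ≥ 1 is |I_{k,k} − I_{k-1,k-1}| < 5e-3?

|I_{1,1} − I_{0,0}| = 0.72184585 ≥ 5e-3
|I_{2,2} − I_{1,1}| = 0.04882942 ≥ 5e-3
|I_{3,3} − I_{2,2}| = 0.00180167 < 5e-3

k = 3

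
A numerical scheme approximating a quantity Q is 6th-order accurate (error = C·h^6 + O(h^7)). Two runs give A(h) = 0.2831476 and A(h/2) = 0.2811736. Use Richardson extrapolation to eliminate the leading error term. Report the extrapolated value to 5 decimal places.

0.28114

Extrapolated value = (64·A(h/2) − A(h)) / (64 − 1)
= (64·0.2811736 − 0.2831476) / 63
= 17.7119628 / 63 = 0.2811423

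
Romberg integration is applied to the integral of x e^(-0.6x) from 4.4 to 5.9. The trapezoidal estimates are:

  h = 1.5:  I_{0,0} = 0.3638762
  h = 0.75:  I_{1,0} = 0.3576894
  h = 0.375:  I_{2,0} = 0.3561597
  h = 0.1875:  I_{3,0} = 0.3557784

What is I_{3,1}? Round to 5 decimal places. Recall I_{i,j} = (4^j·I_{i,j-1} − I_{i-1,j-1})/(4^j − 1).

0.35565

I_{3,1} = 0.3557784 + (0.3557784 − 0.3561597)/3 = 0.3556513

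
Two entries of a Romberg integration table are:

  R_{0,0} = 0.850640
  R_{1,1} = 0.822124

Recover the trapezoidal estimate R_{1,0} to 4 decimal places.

From R_{1,1} = (4·R_{1,0} − R_{0,0})/3, solve for R_{1,0}:
4·R_{1,0} = 3·0.822124 + 0.850640 = 3.317012
R_{1,0} = 0.829253

0.8293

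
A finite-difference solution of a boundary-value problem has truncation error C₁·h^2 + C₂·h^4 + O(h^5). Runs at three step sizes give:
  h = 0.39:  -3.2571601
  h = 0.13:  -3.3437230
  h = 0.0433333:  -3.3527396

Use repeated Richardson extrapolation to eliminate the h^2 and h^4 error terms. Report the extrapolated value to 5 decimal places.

-3.35386

First eliminate the h^2 term (factor 3^2 = 9):
  B₁ = (9·(-3.3437230) − (-3.2571601))/8 = -3.3545434
  B₂ = (9·(-3.3527396) − (-3.3437230))/8 = -3.3538667
Then eliminate the h^4 term (factor 3^4 = 81):
  (81·(-3.3538667) − (-3.3545434))/80 = -3.3538582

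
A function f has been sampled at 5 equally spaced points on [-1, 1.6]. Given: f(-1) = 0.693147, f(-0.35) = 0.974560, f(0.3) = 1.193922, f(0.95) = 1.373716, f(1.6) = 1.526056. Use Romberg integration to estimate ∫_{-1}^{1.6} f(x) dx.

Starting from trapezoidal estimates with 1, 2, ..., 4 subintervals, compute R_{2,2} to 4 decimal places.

R_{0,0} (trapezoid, 1 panel, h=2.6000): 2.884964
R_{1,0} (trapezoid, 2 panels, h=1.3000): 2.994581
R_{2,0} (trapezoid, 4 panels, h=0.6500): 3.023670
R_{1,1} = 2.994581 + (2.994581 − 2.884964)/3 = 3.031120
R_{2,1} = 3.023670 + (3.023670 − 2.994581)/3 = 3.033366
R_{2,2} = 3.033366 + (3.033366 − 3.031120)/15 = 3.033516

3.0335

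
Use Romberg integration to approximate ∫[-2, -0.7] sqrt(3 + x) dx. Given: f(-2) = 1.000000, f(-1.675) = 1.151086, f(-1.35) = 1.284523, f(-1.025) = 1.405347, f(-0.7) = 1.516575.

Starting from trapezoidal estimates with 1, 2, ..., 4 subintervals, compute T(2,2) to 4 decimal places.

1.6587

T(0,0) (trapezoid, 1 panel, h=1.3000): 1.635774
T(1,0) (trapezoid, 2 panels, h=0.6500): 1.652827
T(2,0) (trapezoid, 4 panels, h=0.3250): 1.657254
T(1,1) = 1.652827 + (1.652827 − 1.635774)/3 = 1.658511
T(2,1) = 1.657254 + (1.657254 − 1.652827)/3 = 1.658730
T(2,2) = 1.658730 + (1.658730 − 1.658511)/15 = 1.658745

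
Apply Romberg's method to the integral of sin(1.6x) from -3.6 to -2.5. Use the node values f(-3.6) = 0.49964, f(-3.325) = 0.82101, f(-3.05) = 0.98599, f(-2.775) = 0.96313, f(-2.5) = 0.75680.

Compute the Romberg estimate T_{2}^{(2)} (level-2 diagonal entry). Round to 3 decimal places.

0.950

T_{0}^{(0)} (trapezoid, 1 panel, h=1.1000): 0.69104
T_{1}^{(0)} (trapezoid, 2 panels, h=0.5500): 0.88782
T_{2}^{(0)} (trapezoid, 4 panels, h=0.2750): 0.93455
T_{1}^{(1)} = 0.88782 + (0.88782 − 0.69104)/3 = 0.95341
T_{2}^{(1)} = 0.93455 + (0.93455 − 0.88782)/3 = 0.95013
T_{2}^{(2)} = 0.95013 + (0.95013 − 0.95341)/15 = 0.94991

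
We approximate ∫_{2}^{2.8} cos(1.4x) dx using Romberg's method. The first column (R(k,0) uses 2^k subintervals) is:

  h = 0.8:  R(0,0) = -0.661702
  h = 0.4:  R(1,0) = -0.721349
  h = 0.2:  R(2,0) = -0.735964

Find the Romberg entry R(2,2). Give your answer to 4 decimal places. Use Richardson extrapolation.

Richardson extrapolation on the trapezoidal column (denominator 4−1=3):
R(1,1) = -0.721349 + (-0.721349 − (-0.661702))/3 = -0.741231
R(2,1) = (4·(-0.735964) − (-0.721349)) / 3 = -0.740836
R(2,2) = -0.740836 + (-0.740836 − (-0.741231))/15 = -0.740810

-0.7408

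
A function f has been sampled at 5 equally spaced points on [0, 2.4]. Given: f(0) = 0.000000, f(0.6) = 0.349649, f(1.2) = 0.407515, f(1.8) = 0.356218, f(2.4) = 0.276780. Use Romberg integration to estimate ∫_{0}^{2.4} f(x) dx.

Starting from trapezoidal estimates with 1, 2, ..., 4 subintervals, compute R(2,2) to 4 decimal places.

R(0,0) (trapezoid, 1 panel, h=2.4000): 0.332136
R(1,0) (trapezoid, 2 panels, h=1.2000): 0.655086
R(2,0) (trapezoid, 4 panels, h=0.6000): 0.751063
R(1,1) = 0.655086 + (0.655086 − 0.332136)/3 = 0.762736
R(2,1) = 0.751063 + (0.751063 − 0.655086)/3 = 0.783055
R(2,2) = 0.783055 + (0.783055 − 0.762736)/15 = 0.784410

0.7844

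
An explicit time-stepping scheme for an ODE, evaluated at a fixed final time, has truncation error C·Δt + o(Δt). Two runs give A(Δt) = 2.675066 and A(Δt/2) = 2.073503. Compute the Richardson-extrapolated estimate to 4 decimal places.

1.4719

The leading error scales as Δt; refining by a factor of 2 reduces it by 2^1 = 2.
Extrapolated value = (2·A(Δt/2) − A(Δt)) / (2 − 1)
= (2·2.073503 − 2.675066) / 1
= 1.471940 / 1 = 1.471940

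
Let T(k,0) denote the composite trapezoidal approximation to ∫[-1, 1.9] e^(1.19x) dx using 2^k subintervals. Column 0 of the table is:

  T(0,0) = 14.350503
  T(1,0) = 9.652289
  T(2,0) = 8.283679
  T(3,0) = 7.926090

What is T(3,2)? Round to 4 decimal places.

Richardson extrapolation on the trapezoidal column (denominator 4−1=3):
T(2,1) = 8.283679 + (8.283679 − 9.652289)/3 = 7.827476
T(3,1) = (4·7.926090 − 8.283679) / 3 = 7.806894
T(3,2) = (16·7.806894 − 7.827476) / 15 = 7.805522
(Column j=1 coincides with Simpson's rule on the same nodes.)

7.8055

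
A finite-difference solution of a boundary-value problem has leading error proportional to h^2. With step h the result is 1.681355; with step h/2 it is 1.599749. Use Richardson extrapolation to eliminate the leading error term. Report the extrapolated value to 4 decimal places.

1.5725

Extrapolated value = (4·A(h/2) − A(h)) / (4 − 1)
= (4·1.599749 − 1.681355) / 3
= 4.717641 / 3 = 1.572547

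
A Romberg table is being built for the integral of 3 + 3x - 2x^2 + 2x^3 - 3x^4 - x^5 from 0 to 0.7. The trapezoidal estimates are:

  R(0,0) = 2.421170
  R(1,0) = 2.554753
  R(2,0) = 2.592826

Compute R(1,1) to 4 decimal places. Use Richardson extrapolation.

Richardson extrapolation on the trapezoidal column (denominator 4−1=3):
R(1,1) = 2.554753 + (2.554753 − 2.421170)/3 = 2.599281

2.5993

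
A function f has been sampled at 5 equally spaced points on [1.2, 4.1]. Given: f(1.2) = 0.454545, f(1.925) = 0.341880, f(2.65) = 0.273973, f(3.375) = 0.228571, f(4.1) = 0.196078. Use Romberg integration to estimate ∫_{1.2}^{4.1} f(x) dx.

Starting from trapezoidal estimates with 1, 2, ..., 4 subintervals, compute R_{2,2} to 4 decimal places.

R_{0,0} (trapezoid, 1 panel, h=2.9000): 0.943403
R_{1,0} (trapezoid, 2 panels, h=1.4500): 0.868963
R_{2,0} (trapezoid, 4 panels, h=0.7250): 0.848058
R_{1,1} = 0.868963 + (0.868963 − 0.943403)/3 = 0.844150
R_{2,1} = 0.848058 + (0.848058 − 0.868963)/3 = 0.841090
R_{2,2} = 0.841090 + (0.841090 − 0.844150)/15 = 0.840886

0.8409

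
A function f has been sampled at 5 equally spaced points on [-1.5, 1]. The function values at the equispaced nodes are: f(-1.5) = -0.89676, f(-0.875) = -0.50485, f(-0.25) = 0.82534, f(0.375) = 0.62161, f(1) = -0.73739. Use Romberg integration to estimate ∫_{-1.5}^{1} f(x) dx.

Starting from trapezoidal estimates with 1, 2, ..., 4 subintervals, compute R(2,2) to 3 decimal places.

0.061

R(0,0) (trapezoid, 1 panel, h=2.5000): -2.04269
R(1,0) (trapezoid, 2 panels, h=1.2500): 0.01033
R(2,0) (trapezoid, 4 panels, h=0.6250): 0.07814
R(1,1) = 0.01033 + (0.01033 − (-2.04269))/3 = 0.69467
R(2,1) = 0.07814 + (0.07814 − 0.01033)/3 = 0.10074
R(2,2) = 0.10074 + (0.10074 − 0.69467)/15 = 0.06114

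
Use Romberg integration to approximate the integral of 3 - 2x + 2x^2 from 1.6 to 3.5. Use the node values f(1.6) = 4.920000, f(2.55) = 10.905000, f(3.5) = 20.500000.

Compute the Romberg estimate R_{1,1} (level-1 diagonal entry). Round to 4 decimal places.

21.8627

R_{0,0} (trapezoid, 1 panel, h=1.9000): 24.149000
R_{1,0} (trapezoid, 2 panels, h=0.9500): 22.434250
R_{1,1} = 22.434250 + (22.434250 − 24.149000)/3 = 21.862667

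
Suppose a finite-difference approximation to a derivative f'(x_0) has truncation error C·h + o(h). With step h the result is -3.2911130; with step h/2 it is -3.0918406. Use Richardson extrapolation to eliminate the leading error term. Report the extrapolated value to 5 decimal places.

The leading error scales as h; refining by a factor of 2 reduces it by 2^1 = 2.
Extrapolated value = (2·A(h/2) − A(h)) / (2 − 1)
= (2·(-3.0918406) − (-3.2911130)) / 1
= -2.8925682 / 1 = -2.8925682

-2.89257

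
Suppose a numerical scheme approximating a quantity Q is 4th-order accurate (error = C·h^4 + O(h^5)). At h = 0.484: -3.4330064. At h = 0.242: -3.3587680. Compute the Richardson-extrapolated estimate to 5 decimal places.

Extrapolated value = (16·A(h/2) − A(h)) / (16 − 1)
= (16·(-3.3587680) − (-3.4330064)) / 15
= -50.3072816 / 15 = -3.3538188

-3.35382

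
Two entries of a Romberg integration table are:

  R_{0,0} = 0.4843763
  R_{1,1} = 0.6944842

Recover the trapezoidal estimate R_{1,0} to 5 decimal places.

From R_{1,1} = (4·R_{1,0} − R_{0,0})/3, solve for R_{1,0}:
4·R_{1,0} = 3·0.6944842 + 0.4843763 = 2.5678289
R_{1,0} = 0.6419572

0.64196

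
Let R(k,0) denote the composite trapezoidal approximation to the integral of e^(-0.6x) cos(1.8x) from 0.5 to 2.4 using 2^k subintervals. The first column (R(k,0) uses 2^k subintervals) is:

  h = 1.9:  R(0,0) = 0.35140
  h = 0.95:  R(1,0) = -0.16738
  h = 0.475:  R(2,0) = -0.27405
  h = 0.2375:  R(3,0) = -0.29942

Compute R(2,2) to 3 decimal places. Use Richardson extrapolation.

-0.308

R(1,1) = -0.16738 + (-0.16738 − 0.35140)/3 = -0.34031
R(2,1) = -0.27405 + (-0.27405 − (-0.16738))/3 = -0.30961
R(2,2) = (16·(-0.30961) − (-0.34031)) / 15 = -0.30756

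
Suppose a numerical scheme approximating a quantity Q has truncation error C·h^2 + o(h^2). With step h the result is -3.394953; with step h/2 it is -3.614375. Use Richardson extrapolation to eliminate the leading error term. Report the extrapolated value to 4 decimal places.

The leading error scales as h^2; refining by a factor of 2 reduces it by 2^2 = 4.
Extrapolated value = (4·A(h/2) − A(h)) / (4 − 1)
= (4·(-3.614375) − (-3.394953)) / 3
= -11.062547 / 3 = -3.687516

-3.6875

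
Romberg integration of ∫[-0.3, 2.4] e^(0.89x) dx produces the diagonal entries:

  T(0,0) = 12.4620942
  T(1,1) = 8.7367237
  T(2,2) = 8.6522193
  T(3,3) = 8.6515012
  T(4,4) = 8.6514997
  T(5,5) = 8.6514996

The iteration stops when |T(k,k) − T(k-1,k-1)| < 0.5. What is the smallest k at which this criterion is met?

k = 2

|T(1,1) − T(0,0)| = 3.7253705 ≥ 0.5
|T(2,2) − T(1,1)| = 0.0845044 < 0.5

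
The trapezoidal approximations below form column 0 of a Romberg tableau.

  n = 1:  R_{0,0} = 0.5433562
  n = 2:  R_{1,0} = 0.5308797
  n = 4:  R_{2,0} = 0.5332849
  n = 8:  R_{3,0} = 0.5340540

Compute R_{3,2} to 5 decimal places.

0.53433

Richardson extrapolation on the trapezoidal column (denominator 4−1=3):
R_{2,1} = 0.5332849 + (0.5332849 − 0.5308797)/3 = 0.5340866
R_{3,1} = (4·0.5340540 − 0.5332849) / 3 = 0.5343104
R_{3,2} = 0.5343104 + (0.5343104 − 0.5340866)/15 = 0.5343253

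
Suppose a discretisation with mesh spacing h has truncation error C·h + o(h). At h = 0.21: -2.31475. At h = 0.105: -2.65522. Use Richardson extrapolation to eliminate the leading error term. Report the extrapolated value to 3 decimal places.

-2.996

The leading error scales as h; refining by a factor of 2 reduces it by 2^1 = 2.
Extrapolated value = (2·A(h/2) − A(h)) / (2 − 1)
= (2·(-2.65522) − (-2.31475)) / 1
= -2.99569 / 1 = -2.99569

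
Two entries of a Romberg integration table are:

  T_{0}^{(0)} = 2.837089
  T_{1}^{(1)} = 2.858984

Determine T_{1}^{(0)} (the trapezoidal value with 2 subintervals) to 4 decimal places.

2.8535

From T_{1}^{(1)} = (4·T_{1}^{(0)} − T_{0}^{(0)})/3, solve for T_{1}^{(0)}:
4·T_{1}^{(0)} = 3·2.858984 + 2.837089 = 11.414041
T_{1}^{(0)} = 2.853510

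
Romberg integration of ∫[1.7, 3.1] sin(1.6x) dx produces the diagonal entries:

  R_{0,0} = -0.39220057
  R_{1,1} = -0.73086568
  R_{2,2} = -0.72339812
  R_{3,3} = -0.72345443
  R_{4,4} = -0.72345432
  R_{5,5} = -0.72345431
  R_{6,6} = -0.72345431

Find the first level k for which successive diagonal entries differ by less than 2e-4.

k = 3

|R_{1,1} − R_{0,0}| = 0.33866511 ≥ 2e-4
|R_{2,2} − R_{1,1}| = 0.00746756 ≥ 2e-4
|R_{3,3} − R_{2,2}| = 0.00005631 < 2e-4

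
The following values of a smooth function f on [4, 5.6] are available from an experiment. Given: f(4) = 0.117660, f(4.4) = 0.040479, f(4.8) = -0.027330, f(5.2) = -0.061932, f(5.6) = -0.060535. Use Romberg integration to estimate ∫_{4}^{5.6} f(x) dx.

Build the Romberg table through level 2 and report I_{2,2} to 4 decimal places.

I_{0,0} (trapezoid, 1 panel, h=1.6000): 0.045700
I_{1,0} (trapezoid, 2 panels, h=0.8000): 0.000986
I_{2,0} (trapezoid, 4 panels, h=0.4000): -0.008088
I_{1,1} = 0.000986 + (0.000986 − 0.045700)/3 = -0.013919
I_{2,1} = -0.008088 + (-0.008088 − 0.000986)/3 = -0.011113
I_{2,2} = -0.011113 + (-0.011113 − (-0.013919))/15 = -0.010926

-0.0109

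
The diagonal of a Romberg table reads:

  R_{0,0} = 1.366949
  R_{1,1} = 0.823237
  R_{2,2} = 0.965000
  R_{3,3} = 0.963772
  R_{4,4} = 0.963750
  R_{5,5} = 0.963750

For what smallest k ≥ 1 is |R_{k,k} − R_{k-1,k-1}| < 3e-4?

|R_{1,1} − R_{0,0}| = 0.543712 ≥ 3e-4
|R_{2,2} − R_{1,1}| = 0.141763 ≥ 3e-4
|R_{3,3} − R_{2,2}| = 0.001228 ≥ 3e-4
|R_{4,4} − R_{3,3}| = 0.000022 < 3e-4

k = 4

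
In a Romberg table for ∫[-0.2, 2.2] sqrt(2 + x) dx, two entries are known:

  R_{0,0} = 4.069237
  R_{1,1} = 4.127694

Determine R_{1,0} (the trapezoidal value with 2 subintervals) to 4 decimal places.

From R_{1,1} = (4·R_{1,0} − R_{0,0})/3, solve for R_{1,0}:
4·R_{1,0} = 3·4.127694 + 4.069237 = 16.452319
R_{1,0} = 4.113080

4.1131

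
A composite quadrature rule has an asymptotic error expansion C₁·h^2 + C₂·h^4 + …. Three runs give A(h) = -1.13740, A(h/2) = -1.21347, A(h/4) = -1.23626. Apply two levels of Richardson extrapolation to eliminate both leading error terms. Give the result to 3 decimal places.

-1.244

First eliminate the h^2 term (factor 2^2 = 4):
  B₁ = (4·(-1.21347) − (-1.13740))/3 = -1.23883
  B₂ = (4·(-1.23626) − (-1.21347))/3 = -1.24386
Then eliminate the h^4 term (factor 2^4 = 16):
  (16·(-1.24386) − (-1.23883))/15 = -1.24420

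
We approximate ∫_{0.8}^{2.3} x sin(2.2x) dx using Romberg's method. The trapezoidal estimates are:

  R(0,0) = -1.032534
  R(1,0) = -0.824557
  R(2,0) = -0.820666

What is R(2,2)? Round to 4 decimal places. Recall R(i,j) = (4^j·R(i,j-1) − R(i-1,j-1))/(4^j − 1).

-0.8236

Richardson extrapolation on the trapezoidal column (denominator 4−1=3):
R(1,1) = -0.824557 + (-0.824557 − (-1.032534))/3 = -0.755231
R(2,1) = (4·(-0.820666) − (-0.824557)) / 3 = -0.819369
R(2,2) = -0.819369 + (-0.819369 − (-0.755231))/15 = -0.823645
(Column j=1 coincides with Simpson's rule on the same nodes.)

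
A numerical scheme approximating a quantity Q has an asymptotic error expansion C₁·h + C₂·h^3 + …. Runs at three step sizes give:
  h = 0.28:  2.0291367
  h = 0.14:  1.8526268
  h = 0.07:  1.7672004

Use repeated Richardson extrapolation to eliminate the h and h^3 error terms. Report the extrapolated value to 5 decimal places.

First eliminate the h term (factor 2^1 = 2):
  B₁ = (2·1.8526268 − 2.0291367)/1 = 1.6761169
  B₂ = (2·1.7672004 − 1.8526268)/1 = 1.6817740
Then eliminate the h^3 term (factor 2^3 = 8):
  (8·1.6817740 − 1.6761169)/7 = 1.6825822

1.68258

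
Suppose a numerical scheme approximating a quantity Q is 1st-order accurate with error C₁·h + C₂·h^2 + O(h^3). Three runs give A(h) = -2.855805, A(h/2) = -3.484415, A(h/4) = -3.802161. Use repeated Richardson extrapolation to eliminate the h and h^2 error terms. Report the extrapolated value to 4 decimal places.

First eliminate the h term (factor 2^1 = 2):
  B₁ = (2·(-3.484415) − (-2.855805))/1 = -4.113025
  B₂ = (2·(-3.802161) − (-3.484415))/1 = -4.119907
Then eliminate the h^2 term (factor 2^2 = 4):
  (4·(-4.119907) − (-4.113025))/3 = -4.122201

-4.1222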